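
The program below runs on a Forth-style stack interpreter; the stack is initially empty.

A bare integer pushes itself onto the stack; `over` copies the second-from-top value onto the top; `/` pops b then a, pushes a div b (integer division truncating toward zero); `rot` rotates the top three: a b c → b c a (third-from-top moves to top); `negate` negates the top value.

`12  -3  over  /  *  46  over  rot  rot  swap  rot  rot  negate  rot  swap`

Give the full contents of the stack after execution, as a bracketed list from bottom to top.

12     → [12]
-3     → [12, -3]
over   → [12, -3, 12]
/      → [12, 0]
*      → [0]
46     → [0, 46]
over   → [0, 46, 0]
rot    → [46, 0, 0]
rot    → [0, 0, 46]
swap   → [0, 46, 0]
rot    → [46, 0, 0]
rot    → [0, 0, 46]
negate → [0, 0, -46]
rot    → [0, -46, 0]
swap   → [0, 0, -46]

[0, 0, -46]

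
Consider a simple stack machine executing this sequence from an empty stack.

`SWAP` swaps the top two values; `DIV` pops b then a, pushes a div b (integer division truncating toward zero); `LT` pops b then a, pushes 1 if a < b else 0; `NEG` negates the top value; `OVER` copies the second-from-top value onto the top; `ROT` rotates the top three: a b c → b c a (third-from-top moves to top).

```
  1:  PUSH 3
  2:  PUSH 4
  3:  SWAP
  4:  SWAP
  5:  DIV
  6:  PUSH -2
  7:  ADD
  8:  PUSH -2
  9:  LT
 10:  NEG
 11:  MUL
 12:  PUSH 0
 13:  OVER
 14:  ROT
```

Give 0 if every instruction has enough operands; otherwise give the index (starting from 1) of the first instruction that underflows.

PUSH 3  : 3
PUSH 4  : 3 4
SWAP    : 4 3
SWAP    : 3 4
DIV     : 0
PUSH -2 : 0 -2
ADD     : -2
PUSH -2 : -2 -2
LT      : 0
NEG     : 0
MUL  — needs 2 operands, stack has 1 → underflow

11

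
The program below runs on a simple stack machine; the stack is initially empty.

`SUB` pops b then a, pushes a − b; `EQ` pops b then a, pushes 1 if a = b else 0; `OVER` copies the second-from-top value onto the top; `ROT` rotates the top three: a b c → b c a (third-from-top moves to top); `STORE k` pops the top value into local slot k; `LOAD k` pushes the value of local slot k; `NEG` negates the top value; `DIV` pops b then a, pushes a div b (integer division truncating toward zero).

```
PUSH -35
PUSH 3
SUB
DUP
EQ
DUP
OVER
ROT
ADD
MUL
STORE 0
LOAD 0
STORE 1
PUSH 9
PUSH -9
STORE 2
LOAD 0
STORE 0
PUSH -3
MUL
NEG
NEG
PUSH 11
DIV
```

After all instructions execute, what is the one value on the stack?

PUSH -35  -35
PUSH 3    -35 3
SUB       -38
DUP       -38 -38
EQ        1
DUP       1 1
OVER      1 1 1
ROT       1 1 1
ADD       1 2
MUL       2
STORE 0   (empty)
LOAD 0    2
STORE 1   (empty)
PUSH 9    9
PUSH -9   9 -9
STORE 2   9
LOAD 0    9 2
STORE 0   9
PUSH -3   9 -3
MUL       -27
NEG       27
NEG       -27
PUSH 11   -27 11
DIV       -2

-2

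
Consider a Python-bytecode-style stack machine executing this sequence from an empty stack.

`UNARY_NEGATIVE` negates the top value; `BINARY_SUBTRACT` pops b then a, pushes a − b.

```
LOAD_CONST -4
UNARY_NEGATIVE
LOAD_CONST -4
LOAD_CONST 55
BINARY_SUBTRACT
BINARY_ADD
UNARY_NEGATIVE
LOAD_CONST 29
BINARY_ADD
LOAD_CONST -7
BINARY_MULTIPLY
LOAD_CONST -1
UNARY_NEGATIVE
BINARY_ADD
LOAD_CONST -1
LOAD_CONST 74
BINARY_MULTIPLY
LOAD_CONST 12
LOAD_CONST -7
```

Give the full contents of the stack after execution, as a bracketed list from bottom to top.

[-587, -74, 12, -7]

LOAD_CONST -4   → -4
UNARY_NEGATIVE  → 4
LOAD_CONST -4   → 4 -4
LOAD_CONST 55   → 4 -4 55
BINARY_SUBTRACT → 4 -59
BINARY_ADD      → -55
UNARY_NEGATIVE  → 55
LOAD_CONST 29   → 55 29
BINARY_ADD      → 84
LOAD_CONST -7   → 84 -7
BINARY_MULTIPLY → -588
LOAD_CONST -1   → -588 -1
UNARY_NEGATIVE  → -588 1
BINARY_ADD      → -587
LOAD_CONST -1   → -587 -1
LOAD_CONST 74   → -587 -1 74
BINARY_MULTIPLY → -587 -74
LOAD_CONST 12   → -587 -74 12
LOAD_CONST -7   → -587 -74 12 -7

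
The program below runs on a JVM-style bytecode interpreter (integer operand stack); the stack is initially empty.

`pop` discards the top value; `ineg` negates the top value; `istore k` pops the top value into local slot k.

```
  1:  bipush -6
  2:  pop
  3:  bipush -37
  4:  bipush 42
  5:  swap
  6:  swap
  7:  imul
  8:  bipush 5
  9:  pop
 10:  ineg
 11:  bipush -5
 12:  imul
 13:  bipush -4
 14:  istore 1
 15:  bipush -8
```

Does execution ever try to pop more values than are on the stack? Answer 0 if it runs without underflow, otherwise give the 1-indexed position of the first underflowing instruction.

0

bipush -6  → [-6]
pop        → []
bipush -37 → [-37]
bipush 42  → [-37, 42]
swap       → [42, -37]
swap       → [-37, 42]
imul       → [-1554]
bipush 5   → [-1554, 5]
pop        → [-1554]
ineg       → [1554]
bipush -5  → [1554, -5]
imul       → [-7770]
bipush -4  → [-7770, -4]
istore 1   → [-7770]
bipush -8  → [-7770, -8]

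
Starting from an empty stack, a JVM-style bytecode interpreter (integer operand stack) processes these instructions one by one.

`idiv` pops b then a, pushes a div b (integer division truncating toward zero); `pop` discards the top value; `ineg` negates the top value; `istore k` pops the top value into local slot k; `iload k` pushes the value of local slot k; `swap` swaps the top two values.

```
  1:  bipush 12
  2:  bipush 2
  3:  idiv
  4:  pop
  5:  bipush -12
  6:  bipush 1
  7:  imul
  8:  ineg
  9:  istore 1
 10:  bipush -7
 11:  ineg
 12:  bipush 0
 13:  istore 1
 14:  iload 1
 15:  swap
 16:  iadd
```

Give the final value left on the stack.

bipush 12  -> [12]
bipush 2   -> [12, 2]
idiv       -> [6]
pop        -> []
bipush -12 -> [-12]
bipush 1   -> [-12, 1]
imul       -> [-12]
ineg       -> [12]
istore 1   -> []
bipush -7  -> [-7]
ineg       -> [7]
bipush 0   -> [7, 0]
istore 1   -> [7]
iload 1    -> [7, 0]
swap       -> [0, 7]
iadd       -> [7]

7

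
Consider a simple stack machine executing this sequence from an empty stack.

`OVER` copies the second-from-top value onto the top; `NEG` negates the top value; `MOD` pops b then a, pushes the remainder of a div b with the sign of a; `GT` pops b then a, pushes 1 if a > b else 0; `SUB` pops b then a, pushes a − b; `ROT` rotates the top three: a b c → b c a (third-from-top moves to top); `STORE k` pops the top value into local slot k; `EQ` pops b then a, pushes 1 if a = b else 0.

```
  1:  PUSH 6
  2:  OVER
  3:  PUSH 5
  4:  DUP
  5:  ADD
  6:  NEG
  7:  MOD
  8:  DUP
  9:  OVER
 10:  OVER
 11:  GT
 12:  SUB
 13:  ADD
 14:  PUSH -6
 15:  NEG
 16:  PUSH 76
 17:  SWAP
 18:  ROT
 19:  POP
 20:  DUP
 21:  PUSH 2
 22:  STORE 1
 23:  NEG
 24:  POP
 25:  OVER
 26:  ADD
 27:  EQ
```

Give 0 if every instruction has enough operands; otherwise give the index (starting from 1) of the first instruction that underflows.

PUSH 6 : [6]
OVER  — needs 2 operands, stack has 1 → underflow

2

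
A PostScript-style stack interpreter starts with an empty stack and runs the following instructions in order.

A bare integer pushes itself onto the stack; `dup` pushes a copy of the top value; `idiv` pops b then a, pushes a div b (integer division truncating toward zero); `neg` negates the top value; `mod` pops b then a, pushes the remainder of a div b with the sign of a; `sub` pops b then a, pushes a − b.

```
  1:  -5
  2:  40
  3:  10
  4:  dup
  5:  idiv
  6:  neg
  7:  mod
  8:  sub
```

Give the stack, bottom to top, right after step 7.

-5   -> [-5]
40   -> [-5, 40]
10   -> [-5, 40, 10]
dup  -> [-5, 40, 10, 10]
idiv -> [-5, 40, 1]
neg  -> [-5, 40, -1]
mod  -> [-5, 0]

[-5, 0]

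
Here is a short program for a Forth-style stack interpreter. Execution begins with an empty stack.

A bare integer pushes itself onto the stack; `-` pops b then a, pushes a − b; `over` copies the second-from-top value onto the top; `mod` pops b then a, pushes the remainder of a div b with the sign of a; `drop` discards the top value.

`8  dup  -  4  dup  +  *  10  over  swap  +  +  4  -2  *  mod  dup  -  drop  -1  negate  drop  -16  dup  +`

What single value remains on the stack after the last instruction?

8      -> [8]
dup    -> [8, 8]
-      -> [0]
4      -> [0, 4]
dup    -> [0, 4, 4]
+      -> [0, 8]
*      -> [0]
10     -> [0, 10]
over   -> [0, 10, 0]
swap   -> [0, 0, 10]
+      -> [0, 10]
+      -> [10]
4      -> [10, 4]
-2     -> [10, 4, -2]
*      -> [10, -8]
mod    -> [2]
dup    -> [2, 2]
-      -> [0]
drop   -> []
-1     -> [-1]
negate -> [1]
drop   -> []
-16    -> [-16]
dup    -> [-16, -16]
+      -> [-32]

-32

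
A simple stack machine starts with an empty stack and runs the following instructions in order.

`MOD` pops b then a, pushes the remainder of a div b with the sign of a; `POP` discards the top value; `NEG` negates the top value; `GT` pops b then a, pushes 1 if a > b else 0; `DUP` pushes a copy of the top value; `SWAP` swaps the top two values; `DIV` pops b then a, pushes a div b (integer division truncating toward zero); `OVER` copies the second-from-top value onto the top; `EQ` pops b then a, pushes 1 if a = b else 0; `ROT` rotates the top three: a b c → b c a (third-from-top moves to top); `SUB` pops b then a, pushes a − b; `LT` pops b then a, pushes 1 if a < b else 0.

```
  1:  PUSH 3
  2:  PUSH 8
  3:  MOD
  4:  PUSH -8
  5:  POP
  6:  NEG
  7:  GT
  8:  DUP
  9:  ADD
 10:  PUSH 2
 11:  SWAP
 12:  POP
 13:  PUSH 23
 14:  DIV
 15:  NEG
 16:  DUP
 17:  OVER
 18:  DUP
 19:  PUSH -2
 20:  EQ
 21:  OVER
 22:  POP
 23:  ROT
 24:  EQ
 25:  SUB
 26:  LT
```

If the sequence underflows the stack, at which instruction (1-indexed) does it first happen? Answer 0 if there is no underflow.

PUSH 3  -> [3]
PUSH 8  -> [3, 8]
MOD     -> [3]
PUSH -8 -> [3, -8]
POP     -> [3]
NEG     -> [-3]
GT  — needs 2 operands, stack has 1 → underflow

7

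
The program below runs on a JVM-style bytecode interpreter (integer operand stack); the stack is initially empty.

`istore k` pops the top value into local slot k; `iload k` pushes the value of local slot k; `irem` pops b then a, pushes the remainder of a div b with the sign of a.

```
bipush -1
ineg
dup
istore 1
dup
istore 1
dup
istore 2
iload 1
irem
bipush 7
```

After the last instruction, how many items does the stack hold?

bipush -1  [-1]
ineg       [1]
dup        [1, 1]
istore 1   [1]
dup        [1, 1]
istore 1   [1]
dup        [1, 1]
istore 2   [1]
iload 1    [1, 1]
irem       [0]
bipush 7   [0, 7]

2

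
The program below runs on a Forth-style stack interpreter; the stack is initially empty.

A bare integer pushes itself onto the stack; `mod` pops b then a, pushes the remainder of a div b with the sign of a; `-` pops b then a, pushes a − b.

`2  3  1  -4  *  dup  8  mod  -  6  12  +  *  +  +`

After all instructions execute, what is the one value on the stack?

5

2   : [2]
3   : [2, 3]
1   : [2, 3, 1]
-4  : [2, 3, 1, -4]
*   : [2, 3, -4]
dup : [2, 3, -4, -4]
8   : [2, 3, -4, -4, 8]
mod : [2, 3, -4, -4]
-   : [2, 3, 0]
6   : [2, 3, 0, 6]
12  : [2, 3, 0, 6, 12]
+   : [2, 3, 0, 18]
*   : [2, 3, 0]
+   : [2, 3]
+   : [5]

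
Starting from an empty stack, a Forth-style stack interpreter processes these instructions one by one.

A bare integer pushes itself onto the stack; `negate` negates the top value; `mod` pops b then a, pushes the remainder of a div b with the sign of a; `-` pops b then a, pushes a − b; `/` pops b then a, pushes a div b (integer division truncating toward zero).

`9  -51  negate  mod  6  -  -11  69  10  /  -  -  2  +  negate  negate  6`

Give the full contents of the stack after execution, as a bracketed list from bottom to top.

[22, 6]

9      → 9
-51    → 9 -51
negate → 9 51
mod    → 9
6      → 9 6
-      → 3
-11    → 3 -11
69     → 3 -11 69
10     → 3 -11 69 10
/      → 3 -11 6
-      → 3 -17
-      → 20
2      → 20 2
+      → 22
negate → -22
negate → 22
6      → 22 6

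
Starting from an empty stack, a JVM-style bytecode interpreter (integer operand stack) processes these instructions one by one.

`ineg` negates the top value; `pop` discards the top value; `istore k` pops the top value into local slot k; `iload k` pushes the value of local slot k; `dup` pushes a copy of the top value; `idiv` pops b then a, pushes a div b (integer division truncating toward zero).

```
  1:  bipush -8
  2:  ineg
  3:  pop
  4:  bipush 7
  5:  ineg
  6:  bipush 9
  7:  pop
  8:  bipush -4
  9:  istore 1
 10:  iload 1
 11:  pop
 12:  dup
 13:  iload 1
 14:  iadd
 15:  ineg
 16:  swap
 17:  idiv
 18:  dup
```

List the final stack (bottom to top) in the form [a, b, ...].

bipush -8 → [-8]
ineg      → [8]
pop       → []
bipush 7  → [7]
ineg      → [-7]
bipush 9  → [-7, 9]
pop       → [-7]
bipush -4 → [-7, -4]
istore 1  → [-7]
iload 1   → [-7, -4]
pop       → [-7]
dup       → [-7, -7]
iload 1   → [-7, -7, -4]
iadd      → [-7, -11]
ineg      → [-7, 11]
swap      → [11, -7]
idiv      → [-1]
dup       → [-1, -1]

[-1, -1]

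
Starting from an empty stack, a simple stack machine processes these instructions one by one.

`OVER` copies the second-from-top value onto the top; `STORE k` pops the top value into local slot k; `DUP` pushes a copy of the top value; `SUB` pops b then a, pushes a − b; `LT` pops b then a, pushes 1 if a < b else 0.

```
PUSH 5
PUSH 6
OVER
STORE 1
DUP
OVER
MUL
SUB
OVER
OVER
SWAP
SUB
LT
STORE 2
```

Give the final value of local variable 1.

PUSH 5  : [5]
PUSH 6  : [5, 6]
OVER    : [5, 6, 5]
STORE 1 : [5, 6]
DUP     : [5, 6, 6]
OVER    : [5, 6, 6, 6]
MUL     : [5, 6, 36]
SUB     : [5, -30]
OVER    : [5, -30, 5]
OVER    : [5, -30, 5, -30]
SWAP    : [5, -30, -30, 5]
SUB     : [5, -30, -35]
LT      : [5, 0]
STORE 2 : [5]

5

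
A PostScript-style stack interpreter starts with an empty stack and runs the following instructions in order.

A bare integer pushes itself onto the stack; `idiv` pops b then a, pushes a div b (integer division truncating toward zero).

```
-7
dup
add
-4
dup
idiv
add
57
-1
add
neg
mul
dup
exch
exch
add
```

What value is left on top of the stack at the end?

1456

-7   → [-7]
dup  → [-7, -7]
add  → [-14]
-4   → [-14, -4]
dup  → [-14, -4, -4]
idiv → [-14, 1]
add  → [-13]
57   → [-13, 57]
-1   → [-13, 57, -1]
add  → [-13, 56]
neg  → [-13, -56]
mul  → [728]
dup  → [728, 728]
exch → [728, 728]
exch → [728, 728]
add  → [1456]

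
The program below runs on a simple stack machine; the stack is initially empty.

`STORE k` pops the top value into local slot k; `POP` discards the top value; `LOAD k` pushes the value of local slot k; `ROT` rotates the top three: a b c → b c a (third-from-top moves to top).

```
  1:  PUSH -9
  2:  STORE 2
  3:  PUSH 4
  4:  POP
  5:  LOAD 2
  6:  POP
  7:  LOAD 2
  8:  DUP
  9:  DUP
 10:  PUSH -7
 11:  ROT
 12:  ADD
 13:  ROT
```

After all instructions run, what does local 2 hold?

PUSH -9  [-9]
STORE 2  []
PUSH 4   [4]
POP      []
LOAD 2   [-9]
POP      []
LOAD 2   [-9]
DUP      [-9, -9]
DUP      [-9, -9, -9]
PUSH -7  [-9, -9, -9, -7]
ROT      [-9, -9, -7, -9]
ADD      [-9, -9, -16]
ROT      [-9, -16, -9]

-9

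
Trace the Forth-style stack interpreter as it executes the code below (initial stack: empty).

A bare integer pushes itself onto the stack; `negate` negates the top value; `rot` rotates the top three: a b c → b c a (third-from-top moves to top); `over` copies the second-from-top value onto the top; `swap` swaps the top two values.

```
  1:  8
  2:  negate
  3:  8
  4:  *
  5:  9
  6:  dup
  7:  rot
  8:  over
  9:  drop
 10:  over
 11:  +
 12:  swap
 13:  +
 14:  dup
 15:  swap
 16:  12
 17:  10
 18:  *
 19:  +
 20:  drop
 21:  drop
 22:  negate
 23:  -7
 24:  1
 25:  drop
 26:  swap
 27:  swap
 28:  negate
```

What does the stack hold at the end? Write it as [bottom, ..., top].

8      : 8
negate : -8
8      : -8 8
*      : -64
9      : -64 9
dup    : -64 9 9
rot    : 9 9 -64
over   : 9 9 -64 9
drop   : 9 9 -64
over   : 9 9 -64 9
+      : 9 9 -55
swap   : 9 -55 9
+      : 9 -46
dup    : 9 -46 -46
swap   : 9 -46 -46
12     : 9 -46 -46 12
10     : 9 -46 -46 12 10
*      : 9 -46 -46 120
+      : 9 -46 74
drop   : 9 -46
drop   : 9
negate : -9
-7     : -9 -7
1      : -9 -7 1
drop   : -9 -7
swap   : -7 -9
swap   : -9 -7
negate : -9 7

[-9, 7]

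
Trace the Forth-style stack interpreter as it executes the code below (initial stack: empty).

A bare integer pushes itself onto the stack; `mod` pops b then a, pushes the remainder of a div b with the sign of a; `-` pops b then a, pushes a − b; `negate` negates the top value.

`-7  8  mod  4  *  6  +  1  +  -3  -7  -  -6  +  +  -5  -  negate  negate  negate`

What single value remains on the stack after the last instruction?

-7     : -7
8      : -7 8
mod    : -7
4      : -7 4
*      : -28
6      : -28 6
+      : -22
1      : -22 1
+      : -21
-3     : -21 -3
-7     : -21 -3 -7
-      : -21 4
-6     : -21 4 -6
+      : -21 -2
+      : -23
-5     : -23 -5
-      : -18
negate : 18
negate : -18
negate : 18

18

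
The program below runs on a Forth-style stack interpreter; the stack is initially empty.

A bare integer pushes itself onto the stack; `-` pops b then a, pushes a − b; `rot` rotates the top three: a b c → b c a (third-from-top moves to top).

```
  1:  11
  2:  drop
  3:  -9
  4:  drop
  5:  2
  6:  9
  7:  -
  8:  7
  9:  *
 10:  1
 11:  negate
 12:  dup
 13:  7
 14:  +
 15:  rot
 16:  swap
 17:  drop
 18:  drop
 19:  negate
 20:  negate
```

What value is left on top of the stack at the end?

11     : [11]
drop   : []
-9     : [-9]
drop   : []
2      : [2]
9      : [2, 9]
-      : [-7]
7      : [-7, 7]
*      : [-49]
1      : [-49, 1]
negate : [-49, -1]
dup    : [-49, -1, -1]
7      : [-49, -1, -1, 7]
+      : [-49, -1, 6]
rot    : [-1, 6, -49]
swap   : [-1, -49, 6]
drop   : [-1, -49]
drop   : [-1]
negate : [1]
negate : [-1]

-1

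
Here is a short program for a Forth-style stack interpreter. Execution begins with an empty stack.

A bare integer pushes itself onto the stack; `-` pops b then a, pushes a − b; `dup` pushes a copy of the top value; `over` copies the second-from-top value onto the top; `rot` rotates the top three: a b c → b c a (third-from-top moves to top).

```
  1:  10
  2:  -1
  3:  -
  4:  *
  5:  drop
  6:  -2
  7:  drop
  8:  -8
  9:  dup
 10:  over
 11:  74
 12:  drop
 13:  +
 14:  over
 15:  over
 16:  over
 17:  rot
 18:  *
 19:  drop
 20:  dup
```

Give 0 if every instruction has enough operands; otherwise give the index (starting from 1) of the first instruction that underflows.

4

10  10
-1  10 -1
-   11
*  — needs 2 operands, stack has 1 → underflow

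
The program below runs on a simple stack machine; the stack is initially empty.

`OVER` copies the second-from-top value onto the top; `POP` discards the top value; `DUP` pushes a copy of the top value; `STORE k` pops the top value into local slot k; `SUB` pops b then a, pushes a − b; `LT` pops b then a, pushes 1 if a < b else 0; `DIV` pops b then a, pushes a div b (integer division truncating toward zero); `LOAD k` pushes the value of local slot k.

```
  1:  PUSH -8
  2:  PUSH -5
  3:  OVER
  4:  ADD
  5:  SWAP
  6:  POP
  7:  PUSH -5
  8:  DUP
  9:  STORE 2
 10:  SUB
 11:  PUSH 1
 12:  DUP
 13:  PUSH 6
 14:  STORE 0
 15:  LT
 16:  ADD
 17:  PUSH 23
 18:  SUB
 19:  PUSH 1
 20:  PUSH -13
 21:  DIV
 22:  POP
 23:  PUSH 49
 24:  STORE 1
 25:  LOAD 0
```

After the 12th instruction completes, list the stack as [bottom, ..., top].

PUSH -8 → [-8]
PUSH -5 → [-8, -5]
OVER    → [-8, -5, -8]
ADD     → [-8, -13]
SWAP    → [-13, -8]
POP     → [-13]
PUSH -5 → [-13, -5]
DUP     → [-13, -5, -5]
STORE 2 → [-13, -5]
SUB     → [-8]
PUSH 1  → [-8, 1]
DUP     → [-8, 1, 1]

[-8, 1, 1]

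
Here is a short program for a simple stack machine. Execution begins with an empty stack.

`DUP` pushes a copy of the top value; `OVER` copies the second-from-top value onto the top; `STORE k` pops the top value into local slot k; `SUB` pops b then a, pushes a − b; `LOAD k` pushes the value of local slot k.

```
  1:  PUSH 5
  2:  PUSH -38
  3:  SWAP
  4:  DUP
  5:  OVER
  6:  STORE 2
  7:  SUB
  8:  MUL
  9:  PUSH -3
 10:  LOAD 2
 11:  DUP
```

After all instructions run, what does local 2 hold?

PUSH 5   -> [5]
PUSH -38 -> [5, -38]
SWAP     -> [-38, 5]
DUP      -> [-38, 5, 5]
OVER     -> [-38, 5, 5, 5]
STORE 2  -> [-38, 5, 5]
SUB      -> [-38, 0]
MUL      -> [0]
PUSH -3  -> [0, -3]
LOAD 2   -> [0, -3, 5]
DUP      -> [0, -3, 5, 5]

5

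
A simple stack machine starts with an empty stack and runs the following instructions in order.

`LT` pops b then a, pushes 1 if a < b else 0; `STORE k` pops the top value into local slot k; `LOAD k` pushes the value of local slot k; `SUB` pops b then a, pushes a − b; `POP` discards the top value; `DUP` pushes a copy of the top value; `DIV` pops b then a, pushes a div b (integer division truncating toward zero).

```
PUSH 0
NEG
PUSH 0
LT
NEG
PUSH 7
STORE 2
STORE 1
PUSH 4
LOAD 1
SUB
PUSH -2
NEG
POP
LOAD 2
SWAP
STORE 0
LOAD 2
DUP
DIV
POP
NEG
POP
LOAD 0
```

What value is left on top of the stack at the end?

4

PUSH 0  -> [0]
NEG     -> [0]
PUSH 0  -> [0, 0]
LT      -> [0]
NEG     -> [0]
PUSH 7  -> [0, 7]
STORE 2 -> [0]
STORE 1 -> []
PUSH 4  -> [4]
LOAD 1  -> [4, 0]
SUB     -> [4]
PUSH -2 -> [4, -2]
NEG     -> [4, 2]
POP     -> [4]
LOAD 2  -> [4, 7]
SWAP    -> [7, 4]
STORE 0 -> [7]
LOAD 2  -> [7, 7]
DUP     -> [7, 7, 7]
DIV     -> [7, 1]
POP     -> [7]
NEG     -> [-7]
POP     -> []
LOAD 0  -> [4]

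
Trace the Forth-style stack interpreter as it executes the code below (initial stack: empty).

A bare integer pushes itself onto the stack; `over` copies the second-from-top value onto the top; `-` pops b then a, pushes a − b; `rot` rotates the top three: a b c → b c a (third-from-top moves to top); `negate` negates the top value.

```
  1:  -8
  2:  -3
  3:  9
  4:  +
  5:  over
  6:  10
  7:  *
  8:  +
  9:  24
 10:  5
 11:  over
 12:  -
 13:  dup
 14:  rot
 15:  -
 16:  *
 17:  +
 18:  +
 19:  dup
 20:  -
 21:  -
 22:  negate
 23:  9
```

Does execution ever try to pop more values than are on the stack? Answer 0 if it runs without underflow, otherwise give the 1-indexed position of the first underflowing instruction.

21

-8   → [-8]
-3   → [-8, -3]
9    → [-8, -3, 9]
+    → [-8, 6]
over → [-8, 6, -8]
10   → [-8, 6, -8, 10]
*    → [-8, 6, -80]
+    → [-8, -74]
24   → [-8, -74, 24]
5    → [-8, -74, 24, 5]
over → [-8, -74, 24, 5, 24]
-    → [-8, -74, 24, -19]
dup  → [-8, -74, 24, -19, -19]
rot  → [-8, -74, -19, -19, 24]
-    → [-8, -74, -19, -43]
*    → [-8, -74, 817]
+    → [-8, 743]
+    → [735]
dup  → [735, 735]
-    → [0]
-  — needs 2 operands, stack has 1 → underflow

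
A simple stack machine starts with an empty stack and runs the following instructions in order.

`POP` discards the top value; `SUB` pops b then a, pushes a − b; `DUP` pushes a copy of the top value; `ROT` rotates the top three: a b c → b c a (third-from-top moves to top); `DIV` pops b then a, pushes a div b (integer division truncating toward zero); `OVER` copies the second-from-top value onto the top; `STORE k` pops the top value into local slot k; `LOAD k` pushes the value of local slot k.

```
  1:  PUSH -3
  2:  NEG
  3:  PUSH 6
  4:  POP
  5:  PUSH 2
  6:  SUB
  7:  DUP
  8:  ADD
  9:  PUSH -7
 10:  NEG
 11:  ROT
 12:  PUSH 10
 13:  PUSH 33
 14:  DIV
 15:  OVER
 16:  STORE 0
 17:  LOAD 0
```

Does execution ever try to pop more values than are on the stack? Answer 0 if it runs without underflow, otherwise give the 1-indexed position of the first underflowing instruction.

11

PUSH -3 -> [-3]
NEG     -> [3]
PUSH 6  -> [3, 6]
POP     -> [3]
PUSH 2  -> [3, 2]
SUB     -> [1]
DUP     -> [1, 1]
ADD     -> [2]
PUSH -7 -> [2, -7]
NEG     -> [2, 7]
ROT  — needs 3 operands, stack has 2 → underflow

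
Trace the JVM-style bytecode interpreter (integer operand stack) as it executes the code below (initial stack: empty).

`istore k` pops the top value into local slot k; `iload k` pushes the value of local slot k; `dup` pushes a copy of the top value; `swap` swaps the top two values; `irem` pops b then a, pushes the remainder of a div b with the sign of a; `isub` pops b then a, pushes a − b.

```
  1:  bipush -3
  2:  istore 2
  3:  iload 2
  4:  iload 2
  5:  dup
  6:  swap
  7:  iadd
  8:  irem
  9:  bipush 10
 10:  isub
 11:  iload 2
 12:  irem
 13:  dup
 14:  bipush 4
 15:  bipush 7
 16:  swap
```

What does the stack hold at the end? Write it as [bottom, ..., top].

[-1, -1, 7, 4]

bipush -3 -> -3
istore 2  -> (empty)
iload 2   -> -3
iload 2   -> -3 -3
dup       -> -3 -3 -3
swap      -> -3 -3 -3
iadd      -> -3 -6
irem      -> -3
bipush 10 -> -3 10
isub      -> -13
iload 2   -> -13 -3
irem      -> -1
dup       -> -1 -1
bipush 4  -> -1 -1 4
bipush 7  -> -1 -1 4 7
swap      -> -1 -1 7 4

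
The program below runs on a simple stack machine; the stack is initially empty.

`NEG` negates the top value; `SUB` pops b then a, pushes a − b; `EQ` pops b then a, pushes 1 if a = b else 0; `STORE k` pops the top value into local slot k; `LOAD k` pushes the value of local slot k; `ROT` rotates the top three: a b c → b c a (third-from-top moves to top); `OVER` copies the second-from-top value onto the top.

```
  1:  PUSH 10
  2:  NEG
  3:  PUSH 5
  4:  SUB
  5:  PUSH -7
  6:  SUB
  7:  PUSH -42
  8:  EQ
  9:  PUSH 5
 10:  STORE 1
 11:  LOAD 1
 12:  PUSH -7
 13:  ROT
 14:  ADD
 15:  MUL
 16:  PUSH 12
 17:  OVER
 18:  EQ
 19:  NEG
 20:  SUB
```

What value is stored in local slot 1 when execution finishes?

5

PUSH 10  → [10]
NEG      → [-10]
PUSH 5   → [-10, 5]
SUB      → [-15]
PUSH -7  → [-15, -7]
SUB      → [-8]
PUSH -42 → [-8, -42]
EQ       → [0]
PUSH 5   → [0, 5]
STORE 1  → [0]
LOAD 1   → [0, 5]
PUSH -7  → [0, 5, -7]
ROT      → [5, -7, 0]
ADD      → [5, -7]
MUL      → [-35]
PUSH 12  → [-35, 12]
OVER     → [-35, 12, -35]
EQ       → [-35, 0]
NEG      → [-35, 0]
SUB      → [-35]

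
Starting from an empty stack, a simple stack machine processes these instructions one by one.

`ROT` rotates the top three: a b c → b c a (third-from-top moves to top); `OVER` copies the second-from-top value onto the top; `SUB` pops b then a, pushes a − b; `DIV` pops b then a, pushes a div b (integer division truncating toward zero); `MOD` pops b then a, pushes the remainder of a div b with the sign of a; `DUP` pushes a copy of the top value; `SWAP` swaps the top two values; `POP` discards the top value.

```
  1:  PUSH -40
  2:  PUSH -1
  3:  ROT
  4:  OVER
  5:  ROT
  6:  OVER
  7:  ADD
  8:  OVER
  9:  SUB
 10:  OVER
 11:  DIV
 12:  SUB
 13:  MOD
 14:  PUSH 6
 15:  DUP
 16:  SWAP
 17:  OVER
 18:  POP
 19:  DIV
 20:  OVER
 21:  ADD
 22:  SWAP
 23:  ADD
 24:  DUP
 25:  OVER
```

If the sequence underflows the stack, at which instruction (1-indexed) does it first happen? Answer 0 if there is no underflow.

PUSH -40 -> [-40]
PUSH -1  -> [-40, -1]
ROT  — needs 3 operands, stack has 2 → underflow

3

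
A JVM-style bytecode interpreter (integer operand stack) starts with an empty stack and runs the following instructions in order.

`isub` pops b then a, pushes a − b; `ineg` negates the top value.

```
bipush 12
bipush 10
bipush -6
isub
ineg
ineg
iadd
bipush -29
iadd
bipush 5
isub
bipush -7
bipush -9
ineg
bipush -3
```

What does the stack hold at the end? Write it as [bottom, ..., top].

bipush 12  -> 12
bipush 10  -> 12 10
bipush -6  -> 12 10 -6
isub       -> 12 16
ineg       -> 12 -16
ineg       -> 12 16
iadd       -> 28
bipush -29 -> 28 -29
iadd       -> -1
bipush 5   -> -1 5
isub       -> -6
bipush -7  -> -6 -7
bipush -9  -> -6 -7 -9
ineg       -> -6 -7 9
bipush -3  -> -6 -7 9 -3

[-6, -7, 9, -3]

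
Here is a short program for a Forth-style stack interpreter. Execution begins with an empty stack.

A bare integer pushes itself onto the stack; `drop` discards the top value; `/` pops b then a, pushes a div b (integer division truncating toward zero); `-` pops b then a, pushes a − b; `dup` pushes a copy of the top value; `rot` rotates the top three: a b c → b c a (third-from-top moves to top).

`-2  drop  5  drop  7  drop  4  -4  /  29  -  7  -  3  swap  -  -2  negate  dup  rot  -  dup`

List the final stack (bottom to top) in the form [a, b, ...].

-2     : [-2]
drop   : []
5      : [5]
drop   : []
7      : [7]
drop   : []
4      : [4]
-4     : [4, -4]
/      : [-1]
29     : [-1, 29]
-      : [-30]
7      : [-30, 7]
-      : [-37]
3      : [-37, 3]
swap   : [3, -37]
-      : [40]
-2     : [40, -2]
negate : [40, 2]
dup    : [40, 2, 2]
rot    : [2, 2, 40]
-      : [2, -38]
dup    : [2, -38, -38]

[2, -38, -38]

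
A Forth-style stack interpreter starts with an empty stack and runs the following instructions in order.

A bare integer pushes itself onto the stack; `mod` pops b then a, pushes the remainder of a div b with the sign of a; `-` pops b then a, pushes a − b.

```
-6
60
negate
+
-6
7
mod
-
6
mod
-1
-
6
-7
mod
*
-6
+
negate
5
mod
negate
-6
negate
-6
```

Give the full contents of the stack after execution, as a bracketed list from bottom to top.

-6      -6
60      -6 60
negate  -6 -60
+       -66
-6      -66 -6
7       -66 -6 7
mod     -66 -6
-       -60
6       -60 6
mod     0
-1      0 -1
-       1
6       1 6
-7      1 6 -7
mod     1 6
*       6
-6      6 -6
+       0
negate  0
5       0 5
mod     0
negate  0
-6      0 -6
negate  0 6
-6      0 6 -6

[0, 6, -6]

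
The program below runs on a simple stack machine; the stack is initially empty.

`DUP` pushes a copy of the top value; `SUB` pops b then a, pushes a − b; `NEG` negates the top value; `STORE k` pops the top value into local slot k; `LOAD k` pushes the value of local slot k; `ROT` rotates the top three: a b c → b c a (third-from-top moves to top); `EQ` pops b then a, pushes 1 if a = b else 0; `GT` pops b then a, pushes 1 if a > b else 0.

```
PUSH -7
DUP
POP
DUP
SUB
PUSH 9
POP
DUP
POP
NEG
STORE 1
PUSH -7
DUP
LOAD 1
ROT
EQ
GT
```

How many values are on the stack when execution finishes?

PUSH -7  [-7]
DUP      [-7, -7]
POP      [-7]
DUP      [-7, -7]
SUB      [0]
PUSH 9   [0, 9]
POP      [0]
DUP      [0, 0]
POP      [0]
NEG      [0]
STORE 1  []
PUSH -7  [-7]
DUP      [-7, -7]
LOAD 1   [-7, -7, 0]
ROT      [-7, 0, -7]
EQ       [-7, 0]
GT       [0]

1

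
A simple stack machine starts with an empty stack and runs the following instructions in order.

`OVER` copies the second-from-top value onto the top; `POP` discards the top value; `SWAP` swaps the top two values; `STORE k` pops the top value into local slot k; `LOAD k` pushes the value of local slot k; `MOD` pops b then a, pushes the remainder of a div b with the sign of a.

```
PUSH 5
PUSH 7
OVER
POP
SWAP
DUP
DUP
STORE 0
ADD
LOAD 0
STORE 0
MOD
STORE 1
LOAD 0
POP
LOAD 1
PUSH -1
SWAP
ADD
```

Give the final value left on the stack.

PUSH 5   [5]
PUSH 7   [5, 7]
OVER     [5, 7, 5]
POP      [5, 7]
SWAP     [7, 5]
DUP      [7, 5, 5]
DUP      [7, 5, 5, 5]
STORE 0  [7, 5, 5]
ADD      [7, 10]
LOAD 0   [7, 10, 5]
STORE 0  [7, 10]
MOD      [7]
STORE 1  []
LOAD 0   [5]
POP      []
LOAD 1   [7]
PUSH -1  [7, -1]
SWAP     [-1, 7]
ADD      [6]

6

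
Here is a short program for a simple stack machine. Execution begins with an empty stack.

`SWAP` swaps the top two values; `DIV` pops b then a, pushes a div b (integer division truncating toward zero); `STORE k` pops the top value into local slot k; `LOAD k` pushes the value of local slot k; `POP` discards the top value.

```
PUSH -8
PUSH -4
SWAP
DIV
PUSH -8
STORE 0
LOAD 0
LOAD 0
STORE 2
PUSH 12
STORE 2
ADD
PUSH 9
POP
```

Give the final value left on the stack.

PUSH -8 → -8
PUSH -4 → -8 -4
SWAP    → -4 -8
DIV     → 0
PUSH -8 → 0 -8
STORE 0 → 0
LOAD 0  → 0 -8
LOAD 0  → 0 -8 -8
STORE 2 → 0 -8
PUSH 12 → 0 -8 12
STORE 2 → 0 -8
ADD     → -8
PUSH 9  → -8 9
POP     → -8

-8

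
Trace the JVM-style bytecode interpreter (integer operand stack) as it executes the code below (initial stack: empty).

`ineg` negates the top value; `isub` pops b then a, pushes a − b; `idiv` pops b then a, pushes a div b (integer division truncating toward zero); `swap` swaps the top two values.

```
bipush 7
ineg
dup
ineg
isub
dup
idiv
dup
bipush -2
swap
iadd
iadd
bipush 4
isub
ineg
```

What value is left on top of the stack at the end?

4

bipush 7  : [7]
ineg      : [-7]
dup       : [-7, -7]
ineg      : [-7, 7]
isub      : [-14]
dup       : [-14, -14]
idiv      : [1]
dup       : [1, 1]
bipush -2 : [1, 1, -2]
swap      : [1, -2, 1]
iadd      : [1, -1]
iadd      : [0]
bipush 4  : [0, 4]
isub      : [-4]
ineg      : [4]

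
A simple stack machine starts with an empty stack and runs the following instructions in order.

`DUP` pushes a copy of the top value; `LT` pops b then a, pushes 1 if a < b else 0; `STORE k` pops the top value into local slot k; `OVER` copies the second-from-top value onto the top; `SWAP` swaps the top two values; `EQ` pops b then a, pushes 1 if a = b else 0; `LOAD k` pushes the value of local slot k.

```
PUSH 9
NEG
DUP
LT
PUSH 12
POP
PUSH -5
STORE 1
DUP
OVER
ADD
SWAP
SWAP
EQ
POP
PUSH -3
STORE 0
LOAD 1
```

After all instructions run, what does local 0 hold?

PUSH 9  : [9]
NEG     : [-9]
DUP     : [-9, -9]
LT      : [0]
PUSH 12 : [0, 12]
POP     : [0]
PUSH -5 : [0, -5]
STORE 1 : [0]
DUP     : [0, 0]
OVER    : [0, 0, 0]
ADD     : [0, 0]
SWAP    : [0, 0]
SWAP    : [0, 0]
EQ      : [1]
POP     : []
PUSH -3 : [-3]
STORE 0 : []
LOAD 1  : [-5]

-3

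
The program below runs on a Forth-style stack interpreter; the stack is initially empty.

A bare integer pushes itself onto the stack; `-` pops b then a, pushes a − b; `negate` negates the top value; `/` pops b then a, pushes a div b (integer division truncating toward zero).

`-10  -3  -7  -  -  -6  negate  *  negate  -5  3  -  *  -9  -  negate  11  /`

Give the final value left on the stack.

-10    : -10
-3     : -10 -3
-7     : -10 -3 -7
-      : -10 4
-      : -14
-6     : -14 -6
negate : -14 6
*      : -84
negate : 84
-5     : 84 -5
3      : 84 -5 3
-      : 84 -8
*      : -672
-9     : -672 -9
-      : -663
negate : 663
11     : 663 11
/      : 60

60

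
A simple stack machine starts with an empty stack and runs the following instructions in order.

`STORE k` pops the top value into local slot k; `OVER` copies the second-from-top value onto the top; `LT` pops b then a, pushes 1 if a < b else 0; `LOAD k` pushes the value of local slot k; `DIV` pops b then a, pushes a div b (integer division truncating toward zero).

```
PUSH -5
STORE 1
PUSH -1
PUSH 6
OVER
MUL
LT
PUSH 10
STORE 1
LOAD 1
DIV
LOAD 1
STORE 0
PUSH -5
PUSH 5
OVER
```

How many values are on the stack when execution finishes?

4

PUSH -5 : -5
STORE 1 : (empty)
PUSH -1 : -1
PUSH 6  : -1 6
OVER    : -1 6 -1
MUL     : -1 -6
LT      : 0
PUSH 10 : 0 10
STORE 1 : 0
LOAD 1  : 0 10
DIV     : 0
LOAD 1  : 0 10
STORE 0 : 0
PUSH -5 : 0 -5
PUSH 5  : 0 -5 5
OVER    : 0 -5 5 -5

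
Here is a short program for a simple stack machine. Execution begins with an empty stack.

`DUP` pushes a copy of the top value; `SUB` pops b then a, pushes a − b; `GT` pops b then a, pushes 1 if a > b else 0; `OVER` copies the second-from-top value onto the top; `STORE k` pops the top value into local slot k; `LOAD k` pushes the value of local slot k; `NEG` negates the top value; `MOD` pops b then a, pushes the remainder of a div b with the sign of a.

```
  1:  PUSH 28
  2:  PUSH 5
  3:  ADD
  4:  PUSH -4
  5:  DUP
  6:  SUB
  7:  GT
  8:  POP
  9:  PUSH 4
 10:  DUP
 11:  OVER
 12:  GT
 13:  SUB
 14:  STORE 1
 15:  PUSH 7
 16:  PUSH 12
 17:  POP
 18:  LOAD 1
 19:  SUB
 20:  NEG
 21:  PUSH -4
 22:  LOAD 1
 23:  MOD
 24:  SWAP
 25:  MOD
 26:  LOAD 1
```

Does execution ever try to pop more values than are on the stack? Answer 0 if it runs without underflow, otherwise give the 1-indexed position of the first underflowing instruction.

PUSH 28 → 28
PUSH 5  → 28 5
ADD     → 33
PUSH -4 → 33 -4
DUP     → 33 -4 -4
SUB     → 33 0
GT      → 1
POP     → (empty)
PUSH 4  → 4
DUP     → 4 4
OVER    → 4 4 4
GT      → 4 0
SUB     → 4
STORE 1 → (empty)
PUSH 7  → 7
PUSH 12 → 7 12
POP     → 7
LOAD 1  → 7 4
SUB     → 3
NEG     → -3
PUSH -4 → -3 -4
LOAD 1  → -3 -4 4
MOD     → -3 0
SWAP    → 0 -3
MOD     → 0
LOAD 1  → 0 4

0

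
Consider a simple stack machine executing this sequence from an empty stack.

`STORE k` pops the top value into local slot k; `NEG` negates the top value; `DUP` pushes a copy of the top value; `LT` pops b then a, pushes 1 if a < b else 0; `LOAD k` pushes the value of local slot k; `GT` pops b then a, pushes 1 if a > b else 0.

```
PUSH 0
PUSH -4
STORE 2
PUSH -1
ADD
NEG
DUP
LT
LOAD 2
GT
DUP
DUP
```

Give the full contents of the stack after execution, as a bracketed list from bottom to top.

[1, 1, 1]

PUSH 0  -> 0
PUSH -4 -> 0 -4
STORE 2 -> 0
PUSH -1 -> 0 -1
ADD     -> -1
NEG     -> 1
DUP     -> 1 1
LT      -> 0
LOAD 2  -> 0 -4
GT      -> 1
DUP     -> 1 1
DUP     -> 1 1 1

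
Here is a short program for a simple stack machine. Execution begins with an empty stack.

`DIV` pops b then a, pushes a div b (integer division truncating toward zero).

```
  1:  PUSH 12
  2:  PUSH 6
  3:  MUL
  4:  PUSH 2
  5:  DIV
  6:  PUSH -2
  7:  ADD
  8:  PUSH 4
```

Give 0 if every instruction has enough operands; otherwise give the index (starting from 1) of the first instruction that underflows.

PUSH 12  [12]
PUSH 6   [12, 6]
MUL      [72]
PUSH 2   [72, 2]
DIV      [36]
PUSH -2  [36, -2]
ADD      [34]
PUSH 4   [34, 4]

0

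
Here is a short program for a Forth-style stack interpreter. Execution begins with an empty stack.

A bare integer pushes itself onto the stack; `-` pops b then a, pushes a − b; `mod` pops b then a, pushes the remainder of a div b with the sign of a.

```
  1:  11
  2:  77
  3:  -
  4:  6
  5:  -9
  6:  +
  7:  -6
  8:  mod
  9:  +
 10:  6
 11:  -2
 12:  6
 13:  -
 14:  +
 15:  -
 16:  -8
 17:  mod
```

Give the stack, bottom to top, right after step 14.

11  : [11]
77  : [11, 77]
-   : [-66]
6   : [-66, 6]
-9  : [-66, 6, -9]
+   : [-66, -3]
-6  : [-66, -3, -6]
mod : [-66, -3]
+   : [-69]
6   : [-69, 6]
-2  : [-69, 6, -2]
6   : [-69, 6, -2, 6]
-   : [-69, 6, -8]
+   : [-69, -2]

[-69, -2]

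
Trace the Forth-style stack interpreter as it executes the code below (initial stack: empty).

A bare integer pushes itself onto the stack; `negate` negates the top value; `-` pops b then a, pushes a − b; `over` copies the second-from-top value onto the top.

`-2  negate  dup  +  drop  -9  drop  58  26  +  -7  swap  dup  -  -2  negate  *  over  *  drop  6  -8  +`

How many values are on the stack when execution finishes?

2

-2     : [-2]
negate : [2]
dup    : [2, 2]
+      : [4]
drop   : []
-9     : [-9]
drop   : []
58     : [58]
26     : [58, 26]
+      : [84]
-7     : [84, -7]
swap   : [-7, 84]
dup    : [-7, 84, 84]
-      : [-7, 0]
-2     : [-7, 0, -2]
negate : [-7, 0, 2]
*      : [-7, 0]
over   : [-7, 0, -7]
*      : [-7, 0]
drop   : [-7]
6      : [-7, 6]
-8     : [-7, 6, -8]
+      : [-7, -2]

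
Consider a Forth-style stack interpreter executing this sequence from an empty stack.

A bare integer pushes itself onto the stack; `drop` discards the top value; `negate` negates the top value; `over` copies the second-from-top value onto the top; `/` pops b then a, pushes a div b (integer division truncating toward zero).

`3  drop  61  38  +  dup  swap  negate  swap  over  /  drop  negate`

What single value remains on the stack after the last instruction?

3      → [3]
drop   → []
61     → [61]
38     → [61, 38]
+      → [99]
dup    → [99, 99]
swap   → [99, 99]
negate → [99, -99]
swap   → [-99, 99]
over   → [-99, 99, -99]
/      → [-99, -1]
drop   → [-99]
negate → [99]

99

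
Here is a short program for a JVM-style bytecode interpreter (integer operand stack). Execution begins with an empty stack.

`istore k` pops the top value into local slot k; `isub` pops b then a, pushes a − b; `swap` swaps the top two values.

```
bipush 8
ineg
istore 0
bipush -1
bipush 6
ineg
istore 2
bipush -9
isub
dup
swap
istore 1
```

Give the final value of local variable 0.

bipush 8   8
ineg       -8
istore 0   (empty)
bipush -1  -1
bipush 6   -1 6
ineg       -1 -6
istore 2   -1
bipush -9  -1 -9
isub       8
dup        8 8
swap       8 8
istore 1   8

-8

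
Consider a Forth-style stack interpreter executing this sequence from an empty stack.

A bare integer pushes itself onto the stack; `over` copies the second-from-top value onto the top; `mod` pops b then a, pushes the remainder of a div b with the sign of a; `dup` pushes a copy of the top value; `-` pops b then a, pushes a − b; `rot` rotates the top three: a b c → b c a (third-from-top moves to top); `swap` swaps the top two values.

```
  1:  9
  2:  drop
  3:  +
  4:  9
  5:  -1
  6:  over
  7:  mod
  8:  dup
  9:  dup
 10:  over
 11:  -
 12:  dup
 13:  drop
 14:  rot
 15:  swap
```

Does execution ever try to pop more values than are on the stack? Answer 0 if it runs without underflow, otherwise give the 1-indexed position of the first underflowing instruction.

9    : [9]
drop : []
+  — needs 2 operands, stack has 0 → underflow

3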